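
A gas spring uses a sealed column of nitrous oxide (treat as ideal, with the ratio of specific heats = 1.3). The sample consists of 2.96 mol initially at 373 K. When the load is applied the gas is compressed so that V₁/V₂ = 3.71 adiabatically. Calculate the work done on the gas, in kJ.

For a reversible adiabat TV^(γ−1) is constant, so T₂ = T₁ (V₁/V₂)^(γ−1).
T₂ = 373 × 3.71^(0.3) = 552.7 K.
Q = 0, so ΔU = W_on_gas = nCᵥΔT with Cᵥ = R/(γ−1) = 27.71 J/(mol·K).
ΔU = 2.96 × 27.71 × (552.7 − 373) = 14740 J.

W ≈ 14.7 kJ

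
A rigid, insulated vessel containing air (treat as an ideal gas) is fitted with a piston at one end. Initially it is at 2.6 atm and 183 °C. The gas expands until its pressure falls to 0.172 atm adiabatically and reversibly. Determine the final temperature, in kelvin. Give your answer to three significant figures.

Adiabatic: T₂/T₁ = (P₂/P₁)^((γ−1)/γ).
For a diatomic ideal gas γ = 7/5, so (γ−1)/γ = 2/7.
T₁ = 183 °C = 456.1 K.
T₂ = 456.1 × (0.172/2.6)^(2/7) = 210 K.

T₂ ≈ 210 K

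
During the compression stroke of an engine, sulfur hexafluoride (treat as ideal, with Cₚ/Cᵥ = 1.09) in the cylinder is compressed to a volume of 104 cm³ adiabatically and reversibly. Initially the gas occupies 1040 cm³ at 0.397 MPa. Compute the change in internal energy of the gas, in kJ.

ΔU ≈ 1.06 kJ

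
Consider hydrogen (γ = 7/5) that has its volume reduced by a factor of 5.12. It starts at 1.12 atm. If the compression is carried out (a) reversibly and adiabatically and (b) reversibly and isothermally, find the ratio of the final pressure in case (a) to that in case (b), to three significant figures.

Isothermal: P_b = P₁(V₁/V₂) = 1.12×5.12.
Adiabatic: P_a = P₁(V₁/V₂)^γ = 1.12×5.12^(7/5).
P_a/P_b = (V₁/V₂)^(γ−1) = 5.12^(2/5) = 1.922.

P_adiabatic / P_isothermal ≈ 1.92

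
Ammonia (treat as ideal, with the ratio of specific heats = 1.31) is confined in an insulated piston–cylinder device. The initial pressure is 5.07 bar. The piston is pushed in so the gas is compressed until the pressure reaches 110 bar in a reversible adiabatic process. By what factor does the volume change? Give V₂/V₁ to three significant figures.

V₂/V₁ ≈ 0.0955

From PV^γ = const, V₂/V₁ = (P₁/P₂)^(1/γ).
V₂/V₁ = (5.07/110)^(0.763) = 0.09547.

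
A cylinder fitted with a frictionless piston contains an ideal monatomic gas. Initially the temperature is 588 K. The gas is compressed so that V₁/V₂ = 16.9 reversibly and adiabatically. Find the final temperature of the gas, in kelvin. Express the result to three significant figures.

T₂ ≈ 3870 K

For a reversible adiabat TV^(γ−1) is constant, so T₂ = T₁ (V₁/V₂)^(γ−1).
For a monatomic ideal gas γ = 5/3, so γ−1 = 2/3.
T₂ = 588 × 16.9^(2/3) = 3872 K.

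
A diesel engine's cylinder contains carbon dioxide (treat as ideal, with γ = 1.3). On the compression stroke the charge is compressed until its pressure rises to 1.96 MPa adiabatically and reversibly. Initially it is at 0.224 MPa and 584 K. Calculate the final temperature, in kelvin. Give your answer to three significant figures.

T₂ ≈ 963 K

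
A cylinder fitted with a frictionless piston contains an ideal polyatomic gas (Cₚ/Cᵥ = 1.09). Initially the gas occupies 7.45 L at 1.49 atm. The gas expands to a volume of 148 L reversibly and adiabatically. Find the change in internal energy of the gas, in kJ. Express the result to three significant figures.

ΔU ≈ -2.95 kJ

P₂ = P₁(V₁/V₂)^γ = 1.49×(7.45/148)^(1.09) = 0.05731 atm.
For a reversible adiabat, W_by_gas = (P₁V₁ − P₂V₂)/(γ−1).
W_by = (151000×0.00745 − 5807×0.148) / (0.09) = 2948 J.
Q = 0 ⇒ ΔU = −W_by = -2948 J.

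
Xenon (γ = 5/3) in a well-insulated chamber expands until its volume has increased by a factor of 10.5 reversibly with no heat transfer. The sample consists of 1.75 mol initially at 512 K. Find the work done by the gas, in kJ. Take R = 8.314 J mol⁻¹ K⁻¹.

W ≈ 8.84 kJ

Adiabatic: T₁V₁^(γ−1) = T₂V₂^(γ−1) ⇒ T₂ = T₁ (V₁/V₂)^(γ−1).
T₂ = 512 × (1/10.5)^(2/3) = 106.8 K.
Q = 0, so ΔU = W_on_gas = nCᵥΔT with Cᵥ = R/(γ−1) = 12.47 J/(mol·K).
ΔU = 1.75 × 12.47 × (106.8 − 512) = -8844 J.
Work done by the gas = −ΔU = 8844 J.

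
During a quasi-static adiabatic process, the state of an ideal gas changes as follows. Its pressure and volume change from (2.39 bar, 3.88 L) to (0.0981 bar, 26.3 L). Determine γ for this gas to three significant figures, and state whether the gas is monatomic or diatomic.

PV^γ = const ⇒ γ = ln(P₂/P₁) / ln(V₁/V₂).
γ = ln(0.0981/2.39) / ln(3.88/26.3) = 1.668.
γ ≈ 1.67 is close to 5/3, so the gas is monatomic.

γ ≈ 1.67; monatomic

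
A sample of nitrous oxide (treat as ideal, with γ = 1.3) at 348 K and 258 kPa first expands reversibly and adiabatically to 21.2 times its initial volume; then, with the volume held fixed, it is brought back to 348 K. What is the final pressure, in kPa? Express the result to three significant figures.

Adiabatic step (PV^γ = const): P₂ = 258×(1/21.2)^(1.3) = 4.868 kPa; T₂ = 348×(1/21.2)^(0.3) = 139.2 K.
Isochoric: P₃ = P₂(T₃/T₂) = 4.868 × (348/139.2) = 12.17 kPa.

P₃ ≈ 12.2 kPa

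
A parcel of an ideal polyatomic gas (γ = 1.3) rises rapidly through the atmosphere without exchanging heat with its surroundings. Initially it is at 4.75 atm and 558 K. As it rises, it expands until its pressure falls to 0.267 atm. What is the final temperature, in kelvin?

T₂ ≈ 287 K

Adiabatic: T₂/T₁ = (P₂/P₁)^((γ−1)/γ).
T₂ = 558 × (0.267/4.75)^(0.231) = 287.2 K.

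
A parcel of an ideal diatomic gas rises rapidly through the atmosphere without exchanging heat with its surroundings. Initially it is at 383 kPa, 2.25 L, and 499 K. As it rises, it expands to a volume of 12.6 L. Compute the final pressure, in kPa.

P₂ ≈ 34.3 kPa

Since PV^γ is constant along a reversible adiabat, P₂ = P₁ (V₁/V₂)^γ.
γ = 7/5 for a diatomic ideal gas.
P₂ = 383 × (2.25/12.6)^(7/5) = 34.33 kPa.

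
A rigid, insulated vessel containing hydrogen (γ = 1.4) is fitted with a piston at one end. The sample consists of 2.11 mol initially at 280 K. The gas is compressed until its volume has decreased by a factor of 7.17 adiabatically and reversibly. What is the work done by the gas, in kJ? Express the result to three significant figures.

Adiabatic: T₁V₁^(γ−1) = T₂V₂^(γ−1) ⇒ T₂ = T₁ (V₁/V₂)^(γ−1).
T₂ = 280 × 7.17^(0.4) = 615.7 K.
Q = 0, so ΔU = W_on_gas = nCᵥΔT with Cᵥ = R/(γ−1) = 20.79 J/(mol·K).
ΔU = 2.11 × 20.79 × (615.7 − 280) = 14720 J.
Work done by the gas = −ΔU = -14720 J.

W ≈ -14.7 kJ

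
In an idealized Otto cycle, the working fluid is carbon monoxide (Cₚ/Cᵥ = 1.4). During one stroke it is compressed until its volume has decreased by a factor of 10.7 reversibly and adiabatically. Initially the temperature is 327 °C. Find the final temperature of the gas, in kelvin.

T₂ ≈ 1550 K

For a reversible adiabat TV^(γ−1) is constant, so T₂ = T₁ (V₁/V₂)^(γ−1).
T₁ = 327 °C = 600.1 K.
T₂ = 600.1 × 10.7^(0.4) = 1549 K.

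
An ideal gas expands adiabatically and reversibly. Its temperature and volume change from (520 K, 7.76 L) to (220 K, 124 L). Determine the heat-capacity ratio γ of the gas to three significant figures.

γ ≈ 1.31

TV^(γ−1) = const ⇒ γ − 1 = ln(T₂/T₁) / ln(V₁/V₂).
γ = 1 + ln(220/520) / ln(7.76/124) = 1.31.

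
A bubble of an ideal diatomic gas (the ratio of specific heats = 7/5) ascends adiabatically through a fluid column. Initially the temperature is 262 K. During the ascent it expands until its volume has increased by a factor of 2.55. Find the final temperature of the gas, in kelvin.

T₂ ≈ 180 K

For a reversible adiabat TV^(γ−1) is constant, so T₂ = T₁ (V₁/V₂)^(γ−1).
T₂ = 262 × (1/2.55)^(2/5) = 180.2 K.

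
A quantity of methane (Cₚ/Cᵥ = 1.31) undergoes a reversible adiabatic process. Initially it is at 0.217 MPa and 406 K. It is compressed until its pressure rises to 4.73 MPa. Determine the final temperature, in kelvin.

T₂ ≈ 842 K

Adiabatic: T₂/T₁ = (P₂/P₁)^((γ−1)/γ).
T₂ = 406 × (4.73/0.217)^(0.237) = 841.9 K.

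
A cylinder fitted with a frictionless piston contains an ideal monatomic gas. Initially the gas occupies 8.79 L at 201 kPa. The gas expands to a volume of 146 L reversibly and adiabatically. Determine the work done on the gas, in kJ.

W ≈ -2.24 kJ

γ = 5/3 for a monatomic ideal gas.
P₂ = P₁(V₁/V₂)^γ = 201×(8.79/146)^(5/3) = 1.859 kPa.
For a reversible adiabat, W_by_gas = (P₁V₁ − P₂V₂)/(γ−1).
W_by = (201000×0.00879 − 1859×0.146) / (2/3) = 2243 J.
W_on_gas = −W_by = -2243 J.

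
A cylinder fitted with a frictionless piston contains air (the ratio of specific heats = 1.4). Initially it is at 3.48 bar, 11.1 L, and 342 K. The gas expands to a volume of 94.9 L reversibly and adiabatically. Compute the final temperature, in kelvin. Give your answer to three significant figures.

T₂ ≈ 145 K

Adiabatic: T₁V₁^(γ−1) = T₂V₂^(γ−1) ⇒ T₂ = T₁ (V₁/V₂)^(γ−1).
T₂ = 342 × (11.1/94.9)^(0.4) = 145 K.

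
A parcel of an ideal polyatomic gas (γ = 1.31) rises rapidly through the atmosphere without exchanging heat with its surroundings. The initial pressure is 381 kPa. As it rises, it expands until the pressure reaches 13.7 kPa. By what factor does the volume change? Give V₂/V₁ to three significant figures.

From PV^γ = const, V₂/V₁ = (P₁/P₂)^(1/γ).
V₂/V₁ = (381/13.7)^(0.763) = 12.66.

V₂/V₁ ≈ 12.7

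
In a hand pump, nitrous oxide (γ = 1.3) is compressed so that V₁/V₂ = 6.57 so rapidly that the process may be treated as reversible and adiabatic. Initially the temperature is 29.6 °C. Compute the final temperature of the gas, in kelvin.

T₂ ≈ 533 K

Adiabatic: T₁V₁^(γ−1) = T₂V₂^(γ−1) ⇒ T₂ = T₁ (V₁/V₂)^(γ−1).
T₁ = 29.6 °C = 302.8 K.
T₂ = 302.8 × 6.57^(0.3) = 532.5 K.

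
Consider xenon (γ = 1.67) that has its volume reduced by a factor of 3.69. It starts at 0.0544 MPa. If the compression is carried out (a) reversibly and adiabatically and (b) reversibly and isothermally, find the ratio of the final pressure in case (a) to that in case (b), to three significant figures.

Isothermal: P_b = P₁(V₁/V₂) = 0.0544×3.69.
Adiabatic: P_a = P₁(V₁/V₂)^γ = 0.0544×3.69^(1.67).
P_a/P_b = (V₁/V₂)^(γ−1) = 3.69^(0.67) = 2.398.

P_adiabatic / P_isothermal ≈ 2.40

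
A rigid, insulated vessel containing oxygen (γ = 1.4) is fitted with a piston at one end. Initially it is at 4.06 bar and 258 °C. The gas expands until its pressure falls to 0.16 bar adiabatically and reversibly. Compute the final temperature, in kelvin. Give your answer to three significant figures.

T₂ ≈ 211 K

Adiabatic: T₂/T₁ = (P₂/P₁)^((γ−1)/γ).
T₁ = 258 °C = 531.1 K.
T₂ = 531.1 × (0.16/4.06)^(0.286) = 210.8 K.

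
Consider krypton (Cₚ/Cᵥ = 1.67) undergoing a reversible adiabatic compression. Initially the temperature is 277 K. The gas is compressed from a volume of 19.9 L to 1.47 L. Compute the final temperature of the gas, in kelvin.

T₂ ≈ 1590 K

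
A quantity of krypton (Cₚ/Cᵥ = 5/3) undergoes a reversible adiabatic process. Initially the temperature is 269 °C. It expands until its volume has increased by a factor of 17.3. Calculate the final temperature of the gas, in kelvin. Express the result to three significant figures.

For a reversible adiabat TV^(γ−1) is constant, so T₂ = T₁ (V₁/V₂)^(γ−1).
T₁ = 269 °C = 542.1 K.
T₂ = 542.1 × (1/17.3)^(2/3) = 81.05 K.

T₂ ≈ 81.1 K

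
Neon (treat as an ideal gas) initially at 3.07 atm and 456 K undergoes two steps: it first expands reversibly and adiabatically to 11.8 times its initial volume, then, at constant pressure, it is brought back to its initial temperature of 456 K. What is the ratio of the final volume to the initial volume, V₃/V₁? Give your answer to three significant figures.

V₃/V₁ ≈ 61.2

For a monatomic ideal gas γ = 5/3.
Adiabatic step: V₂/V₁ = 11.8; T₂ = T₁·(1/11.8)^(2/3) = 87.98 K.
Isobaric step: V₃/V₂ = T₃/T₂ = 456/87.98.
V₃/V₁ = (V₂/V₁)(V₃/V₂) = 11.8 × (456/87.98) = 61.16.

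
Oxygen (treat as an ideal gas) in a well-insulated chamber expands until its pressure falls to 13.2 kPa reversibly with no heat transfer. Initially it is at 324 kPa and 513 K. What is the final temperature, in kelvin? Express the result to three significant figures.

Adiabatic: T₂/T₁ = (P₂/P₁)^((γ−1)/γ).
For a diatomic ideal gas γ = 7/5, so (γ−1)/γ = 2/7.
T₂ = 513 × (13.2/324)^(2/7) = 205.6 K.

T₂ ≈ 206 K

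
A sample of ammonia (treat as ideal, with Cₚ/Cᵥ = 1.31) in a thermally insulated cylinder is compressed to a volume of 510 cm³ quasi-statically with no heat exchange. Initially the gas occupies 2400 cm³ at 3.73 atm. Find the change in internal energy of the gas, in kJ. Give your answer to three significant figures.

ΔU ≈ 1.80 kJ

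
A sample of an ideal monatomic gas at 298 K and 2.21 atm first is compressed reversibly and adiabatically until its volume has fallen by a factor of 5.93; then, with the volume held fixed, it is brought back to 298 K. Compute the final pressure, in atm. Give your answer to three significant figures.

P₃ ≈ 13.1 atm

For a monatomic ideal gas γ = 5/3.
Adiabatic step (PV^γ = const): P₂ = 2.21×5.93^(5/3) = 42.94 atm; T₂ = 298×5.93^(2/3) = 976.3 K.
Isochoric: P₃ = P₂(T₃/T₂) = 42.94 × (298/976.3) = 13.11 atm.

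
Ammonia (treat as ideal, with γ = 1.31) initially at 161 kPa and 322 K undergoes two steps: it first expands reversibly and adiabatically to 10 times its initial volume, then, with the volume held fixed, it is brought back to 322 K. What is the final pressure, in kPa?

P₃ ≈ 16.1 kPa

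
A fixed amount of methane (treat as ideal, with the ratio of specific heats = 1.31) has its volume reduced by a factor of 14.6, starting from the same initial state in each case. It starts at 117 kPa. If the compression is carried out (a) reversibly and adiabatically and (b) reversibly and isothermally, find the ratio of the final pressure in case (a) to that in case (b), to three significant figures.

Isothermal: P_b = P₁(V₁/V₂) = 117×14.6.
Adiabatic: P_a = P₁(V₁/V₂)^γ = 117×14.6^(1.31).
P_a/P_b = (V₁/V₂)^(γ−1) = 14.6^(0.31) = 2.296.

P_adiabatic / P_isothermal ≈ 2.30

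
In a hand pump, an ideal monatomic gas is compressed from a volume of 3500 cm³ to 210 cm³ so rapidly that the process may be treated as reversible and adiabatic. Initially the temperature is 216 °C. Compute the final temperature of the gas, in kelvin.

For a reversible adiabat TV^(γ−1) is constant, so T₂ = T₁ (V₁/V₂)^(γ−1).
For a monatomic ideal gas γ = 5/3, so γ−1 = 2/3.
T₁ = 216 °C = 489.1 K.
T₂ = 489.1 × (3500/210)^(2/3) = 3192 K.

T₂ ≈ 3190 K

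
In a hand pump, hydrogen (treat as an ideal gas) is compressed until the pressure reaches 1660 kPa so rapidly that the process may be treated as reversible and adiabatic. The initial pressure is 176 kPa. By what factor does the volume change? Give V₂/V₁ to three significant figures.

V₂/V₁ ≈ 0.201

From PV^γ = const, V₂/V₁ = (P₁/P₂)^(1/γ).
For a diatomic ideal gas γ = 7/5.
V₂/V₁ = (176/1660)^(5/7) = 0.2013.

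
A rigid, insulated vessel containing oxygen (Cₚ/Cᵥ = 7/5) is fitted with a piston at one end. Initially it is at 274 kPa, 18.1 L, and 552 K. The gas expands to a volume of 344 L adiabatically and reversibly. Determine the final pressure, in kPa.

P₂ ≈ 4.44 kPa

Adiabatic: P₁V₁^γ = P₂V₂^γ ⇒ P₂ = P₁ (V₁/V₂)^γ.
P₂ = 274 × (18.1/344)^(7/5) = 4.439 kPa.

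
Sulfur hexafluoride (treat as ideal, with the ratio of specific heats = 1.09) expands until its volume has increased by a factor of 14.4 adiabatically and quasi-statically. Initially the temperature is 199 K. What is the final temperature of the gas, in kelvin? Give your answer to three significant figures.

For a reversible adiabat TV^(γ−1) is constant, so T₂ = T₁ (V₁/V₂)^(γ−1).
T₂ = 199 × (1/14.4)^(0.09) = 156.5 K.

T₂ ≈ 157 K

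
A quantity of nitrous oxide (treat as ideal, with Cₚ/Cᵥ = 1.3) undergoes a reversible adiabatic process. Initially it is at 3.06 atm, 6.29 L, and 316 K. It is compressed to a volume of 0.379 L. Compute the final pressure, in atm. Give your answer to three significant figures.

P₂ ≈ 118 atm

Since PV^γ is constant along a reversible adiabat, P₂ = P₁ (V₁/V₂)^γ.
P₂ = 3.06 × (6.29/0.379)^(1.3) = 118 atm.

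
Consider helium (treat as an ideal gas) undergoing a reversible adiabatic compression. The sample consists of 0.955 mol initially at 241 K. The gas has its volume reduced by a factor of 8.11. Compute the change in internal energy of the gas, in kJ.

ΔU ≈ 8.72 kJ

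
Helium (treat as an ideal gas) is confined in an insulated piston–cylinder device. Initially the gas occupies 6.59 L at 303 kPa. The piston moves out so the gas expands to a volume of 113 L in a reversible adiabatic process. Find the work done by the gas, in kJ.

γ = 5/3 for a monatomic ideal gas.
P₂ = P₁(V₁/V₂)^γ = 303×(6.59/113)^(5/3) = 2.657 kPa.
For a reversible adiabat, W_by_gas = (P₁V₁ − P₂V₂)/(γ−1).
W_by = (303000×0.00659 − 2657×0.113) / (2/3) = 2545 J.

W ≈ 2.54 kJ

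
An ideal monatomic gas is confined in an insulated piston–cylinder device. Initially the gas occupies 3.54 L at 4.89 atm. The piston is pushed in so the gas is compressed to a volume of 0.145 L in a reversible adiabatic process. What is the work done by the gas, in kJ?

γ = 5/3 for a monatomic ideal gas.
P₂ = P₁(V₁/V₂)^γ = 4.89×(3.54/0.145)^(5/3) = 1005 atm.
For a reversible adiabat, W_by_gas = (P₁V₁ − P₂V₂)/(γ−1).
W_by = (495500×0.00354 − 1.018×10^8×0.000145) / (2/3) = -19510 J.

W ≈ -19.5 kJ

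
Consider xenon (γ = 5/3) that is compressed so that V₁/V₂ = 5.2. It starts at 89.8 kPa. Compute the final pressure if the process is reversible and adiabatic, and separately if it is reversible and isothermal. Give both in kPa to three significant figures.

adiabatic: 1400 kPa; isothermal: 467 kPa

Isothermal: P₂ = P₁(V₁/V₂) = 89.8×5.2 = 467 kPa.
Adiabatic: P₂ = P₁(V₁/V₂)^γ = 89.8×5.2^(5/3) = 1402 kPa.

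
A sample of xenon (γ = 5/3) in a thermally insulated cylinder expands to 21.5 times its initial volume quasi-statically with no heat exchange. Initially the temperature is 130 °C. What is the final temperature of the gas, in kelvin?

T₂ ≈ 52.1 K

For a reversible adiabat TV^(γ−1) is constant, so T₂ = T₁ (V₁/V₂)^(γ−1).
T₁ = 130 °C = 403.1 K.
T₂ = 403.1 × (1/21.5)^(2/3) = 52.14 K.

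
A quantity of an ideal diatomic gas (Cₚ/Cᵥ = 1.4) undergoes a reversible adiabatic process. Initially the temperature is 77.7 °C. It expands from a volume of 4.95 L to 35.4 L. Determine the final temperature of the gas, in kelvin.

For a reversible adiabat TV^(γ−1) is constant, so T₂ = T₁ (V₁/V₂)^(γ−1).
T₁ = 77.7 °C = 350.8 K.
T₂ = 350.8 × (4.95/35.4)^(0.4) = 159.7 K.

T₂ ≈ 160 K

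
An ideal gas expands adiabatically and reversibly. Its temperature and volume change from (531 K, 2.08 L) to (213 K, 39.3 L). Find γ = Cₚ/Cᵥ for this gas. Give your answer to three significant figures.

γ ≈ 1.31

TV^(γ−1) = const ⇒ γ − 1 = ln(T₂/T₁) / ln(V₁/V₂).
γ = 1 + ln(213/531) / ln(2.08/39.3) = 1.311.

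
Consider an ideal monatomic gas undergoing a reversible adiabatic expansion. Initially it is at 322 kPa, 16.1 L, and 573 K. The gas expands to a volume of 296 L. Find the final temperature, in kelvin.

Adiabatic: T₁V₁^(γ−1) = T₂V₂^(γ−1) ⇒ T₂ = T₁ (V₁/V₂)^(γ−1).
γ = 5/3 for a monatomic ideal gas.
T₂ = 573 × (16.1/296)^(2/3) = 82.26 K.

T₂ ≈ 82.3 K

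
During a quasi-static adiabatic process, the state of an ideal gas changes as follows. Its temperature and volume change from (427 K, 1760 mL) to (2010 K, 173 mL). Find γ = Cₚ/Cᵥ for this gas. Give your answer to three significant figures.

TV^(γ−1) = const ⇒ γ − 1 = ln(T₂/T₁) / ln(V₁/V₂).
γ = 1 + ln(2010/427) / ln(1760/173) = 1.668.

γ ≈ 1.67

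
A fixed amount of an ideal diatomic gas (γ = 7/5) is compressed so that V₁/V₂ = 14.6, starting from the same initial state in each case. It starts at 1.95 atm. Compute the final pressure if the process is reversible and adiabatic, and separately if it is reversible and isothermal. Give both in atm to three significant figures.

adiabatic: 83.2 atm; isothermal: 28.5 atm

Isothermal: P₂ = P₁(V₁/V₂) = 1.95×14.6 = 28.47 atm.
Adiabatic: P₂ = P₁(V₁/V₂)^γ = 1.95×14.6^(7/5) = 83.2 atm.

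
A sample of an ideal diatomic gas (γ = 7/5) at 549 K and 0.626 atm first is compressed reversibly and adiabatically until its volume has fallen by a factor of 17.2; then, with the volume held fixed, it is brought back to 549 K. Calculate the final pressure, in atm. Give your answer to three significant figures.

P₃ ≈ 10.8 atm

Adiabatic step (PV^γ = const): P₂ = 0.626×17.2^(7/5) = 33.6 atm; T₂ = 549×17.2^(2/5) = 1713 K.
Isochoric: P₃ = P₂(T₃/T₂) = 33.6 × (549/1713) = 10.77 atm.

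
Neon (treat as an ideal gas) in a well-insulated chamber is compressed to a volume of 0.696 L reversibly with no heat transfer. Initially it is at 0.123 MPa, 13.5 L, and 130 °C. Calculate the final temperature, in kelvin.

T₂ ≈ 2910 K

For a reversible adiabat TV^(γ−1) is constant, so T₂ = T₁ (V₁/V₂)^(γ−1).
γ = 5/3 for a monatomic ideal gas.
T₁ = 130 °C = 403.1 K.
T₂ = 403.1 × (13.5/0.696)^(2/3) = 2910 K.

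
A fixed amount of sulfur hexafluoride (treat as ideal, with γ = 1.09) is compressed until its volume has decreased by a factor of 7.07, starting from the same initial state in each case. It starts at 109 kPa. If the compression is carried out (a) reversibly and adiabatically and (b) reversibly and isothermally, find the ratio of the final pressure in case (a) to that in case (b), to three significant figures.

P_adiabatic / P_isothermal ≈ 1.19

Isothermal: P_b = P₁(V₁/V₂) = 109×7.07.
Adiabatic: P_a = P₁(V₁/V₂)^γ = 109×7.07^(1.09).
P_a/P_b = (V₁/V₂)^(γ−1) = 7.07^(0.09) = 1.192.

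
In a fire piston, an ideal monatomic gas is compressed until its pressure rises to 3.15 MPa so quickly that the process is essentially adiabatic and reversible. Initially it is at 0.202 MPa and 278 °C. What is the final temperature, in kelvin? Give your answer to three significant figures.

T₂ ≈ 1650 K

Along an adiabat T P^((1−γ)/γ) is constant, so T₂ = T₁ (P₂/P₁)^((γ−1)/γ).
For a monatomic ideal gas γ = 5/3, so (γ−1)/γ = 2/5.
T₁ = 278 °C = 551.1 K.
T₂ = 551.1 × (3.15/0.202)^(2/5) = 1654 K.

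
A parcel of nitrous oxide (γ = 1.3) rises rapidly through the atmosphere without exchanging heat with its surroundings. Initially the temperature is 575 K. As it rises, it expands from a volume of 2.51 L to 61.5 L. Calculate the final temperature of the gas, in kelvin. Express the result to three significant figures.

T₂ ≈ 220 K

Adiabatic: T₁V₁^(γ−1) = T₂V₂^(γ−1) ⇒ T₂ = T₁ (V₁/V₂)^(γ−1).
T₂ = 575 × (2.51/61.5)^(0.3) = 220.2 K.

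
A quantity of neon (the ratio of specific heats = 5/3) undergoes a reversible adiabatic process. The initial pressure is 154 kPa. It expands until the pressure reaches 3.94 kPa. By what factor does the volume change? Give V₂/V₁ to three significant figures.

V₂/V₁ ≈ 9.02

From PV^γ = const, V₂/V₁ = (P₁/P₂)^(1/γ).
V₂/V₁ = (154/3.94)^(3/5) = 9.02.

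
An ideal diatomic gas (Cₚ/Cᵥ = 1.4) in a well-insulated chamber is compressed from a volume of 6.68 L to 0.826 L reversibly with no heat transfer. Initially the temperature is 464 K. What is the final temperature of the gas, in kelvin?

T₂ ≈ 1070 K

Adiabatic: T₁V₁^(γ−1) = T₂V₂^(γ−1) ⇒ T₂ = T₁ (V₁/V₂)^(γ−1).
T₂ = 464 × (6.68/0.826)^(0.4) = 1071 K.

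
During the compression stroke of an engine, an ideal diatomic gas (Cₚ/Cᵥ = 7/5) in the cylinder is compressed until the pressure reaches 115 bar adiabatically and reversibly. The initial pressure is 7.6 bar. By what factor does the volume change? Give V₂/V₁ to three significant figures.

V₂/V₁ ≈ 0.144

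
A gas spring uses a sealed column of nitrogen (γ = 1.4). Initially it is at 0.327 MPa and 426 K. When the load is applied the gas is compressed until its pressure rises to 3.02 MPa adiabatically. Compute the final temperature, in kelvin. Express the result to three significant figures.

T₂ ≈ 804 K

Along an adiabat T P^((1−γ)/γ) is constant, so T₂ = T₁ (P₂/P₁)^((γ−1)/γ).
T₂ = 426 × (3.02/0.327)^(0.286) = 804 K.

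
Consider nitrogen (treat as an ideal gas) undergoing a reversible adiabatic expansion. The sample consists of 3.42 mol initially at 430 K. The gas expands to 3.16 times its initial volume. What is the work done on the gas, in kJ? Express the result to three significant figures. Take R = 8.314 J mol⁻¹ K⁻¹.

For a reversible adiabat TV^(γ−1) is constant, so T₂ = T₁ (V₁/V₂)^(γ−1).
γ = 7/5 for a diatomic ideal gas, so γ−1 = 2/5.
T₂ = 430 × (1/3.16)^(2/5) = 271.4 K.
Q = 0, so ΔU = W_on_gas = nCᵥΔT with Cᵥ = R/(γ−1) = 20.79 J/(mol·K).
ΔU = 3.42 × 20.79 × (271.4 − 430) = -11270 J.

W ≈ -11.3 kJ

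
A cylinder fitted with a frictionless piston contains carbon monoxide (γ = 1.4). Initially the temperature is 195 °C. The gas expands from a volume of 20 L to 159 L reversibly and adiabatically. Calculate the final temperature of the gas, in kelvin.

T₂ ≈ 204 K

Adiabatic: T₁V₁^(γ−1) = T₂V₂^(γ−1) ⇒ T₂ = T₁ (V₁/V₂)^(γ−1).
T₁ = 195 °C = 468.1 K.
T₂ = 468.1 × (20/159)^(0.4) = 204.3 K.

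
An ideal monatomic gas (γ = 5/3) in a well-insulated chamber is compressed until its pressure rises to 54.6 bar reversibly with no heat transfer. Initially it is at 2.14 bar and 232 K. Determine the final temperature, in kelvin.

Adiabatic: T₂/T₁ = (P₂/P₁)^((γ−1)/γ).
T₂ = 232 × (54.6/2.14)^(2/5) = 847.6 K.

T₂ ≈ 848 K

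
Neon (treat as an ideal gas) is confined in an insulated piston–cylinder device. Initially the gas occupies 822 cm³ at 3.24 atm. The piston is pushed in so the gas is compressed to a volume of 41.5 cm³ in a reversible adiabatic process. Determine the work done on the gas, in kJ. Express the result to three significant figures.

γ = 5/3 for a monatomic ideal gas.
P₂ = P₁(V₁/V₂)^γ = 3.24×(822/41.5)^(5/3) = 469.8 atm.
For a reversible adiabat, W_by_gas = (P₁V₁ − P₂V₂)/(γ−1).
W_by = (328300×0.000822 − 4.76×10^7×4.15×10^-5) / (2/3) = -2559 J.
W_on_gas = −W_by = 2559 J.

W ≈ 2.56 kJ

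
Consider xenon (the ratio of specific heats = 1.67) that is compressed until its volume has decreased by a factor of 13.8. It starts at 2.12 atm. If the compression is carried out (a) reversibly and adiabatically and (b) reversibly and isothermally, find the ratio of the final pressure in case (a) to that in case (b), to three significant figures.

Isothermal: P_b = P₁(V₁/V₂) = 2.12×13.8.
Adiabatic: P_a = P₁(V₁/V₂)^γ = 2.12×13.8^(1.67).
P_a/P_b = (V₁/V₂)^(γ−1) = 13.8^(0.67) = 5.804.

P_adiabatic / P_isothermal ≈ 5.80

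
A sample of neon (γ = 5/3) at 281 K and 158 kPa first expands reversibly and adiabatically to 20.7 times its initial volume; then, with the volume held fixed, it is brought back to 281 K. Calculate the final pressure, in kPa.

P₃ ≈ 7.63 kPa

Adiabatic step (PV^γ = const): P₂ = 158×(1/20.7)^(5/3) = 1.012 kPa; T₂ = 281×(1/20.7)^(2/3) = 37.27 K.
Isochoric: P₃ = P₂(T₃/T₂) = 1.012 × (281/37.27) = 7.633 kPa.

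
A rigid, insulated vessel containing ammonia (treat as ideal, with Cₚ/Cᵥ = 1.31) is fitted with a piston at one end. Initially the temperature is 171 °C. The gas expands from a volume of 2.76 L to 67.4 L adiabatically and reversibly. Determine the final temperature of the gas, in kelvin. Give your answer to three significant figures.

For a reversible adiabat TV^(γ−1) is constant, so T₂ = T₁ (V₁/V₂)^(γ−1).
T₁ = 171 °C = 444.1 K.
T₂ = 444.1 × (2.76/67.4)^(0.31) = 164.9 K.

T₂ ≈ 165 K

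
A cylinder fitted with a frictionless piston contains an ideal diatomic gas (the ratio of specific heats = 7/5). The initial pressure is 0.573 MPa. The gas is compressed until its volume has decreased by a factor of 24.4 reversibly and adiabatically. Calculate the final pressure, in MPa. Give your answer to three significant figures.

Adiabatic: P₁V₁^γ = P₂V₂^γ ⇒ P₂ = P₁ (V₁/V₂)^γ.
P₂ = 0.573 × 24.4^(7/5) = 50.18 MPa.

P₂ ≈ 50.2 MPa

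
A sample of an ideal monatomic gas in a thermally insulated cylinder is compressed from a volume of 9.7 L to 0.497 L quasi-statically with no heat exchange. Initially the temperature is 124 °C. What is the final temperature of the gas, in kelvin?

Adiabatic: T₁V₁^(γ−1) = T₂V₂^(γ−1) ⇒ T₂ = T₁ (V₁/V₂)^(γ−1).
For a monatomic ideal gas γ = 5/3, so γ−1 = 2/3.
T₁ = 124 °C = 397.1 K.
T₂ = 397.1 × (9.7/0.497)^(2/3) = 2879 K.

T₂ ≈ 2880 K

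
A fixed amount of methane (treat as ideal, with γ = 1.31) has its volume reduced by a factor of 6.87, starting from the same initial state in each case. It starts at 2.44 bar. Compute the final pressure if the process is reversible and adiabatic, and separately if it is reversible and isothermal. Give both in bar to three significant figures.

Isothermal: P₂ = P₁(V₁/V₂) = 2.44×6.87 = 16.76 bar.
Adiabatic: P₂ = P₁(V₁/V₂)^γ = 2.44×6.87^(1.31) = 30.47 bar.

adiabatic: 30.5 bar; isothermal: 16.8 bar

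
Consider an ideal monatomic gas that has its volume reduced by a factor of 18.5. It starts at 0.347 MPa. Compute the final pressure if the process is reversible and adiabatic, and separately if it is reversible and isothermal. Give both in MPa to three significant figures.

adiabatic: 44.9 MPa; isothermal: 6.42 MPa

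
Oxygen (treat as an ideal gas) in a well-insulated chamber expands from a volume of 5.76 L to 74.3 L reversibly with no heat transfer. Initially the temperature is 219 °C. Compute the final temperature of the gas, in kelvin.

T₂ ≈ 177 K

Adiabatic: T₁V₁^(γ−1) = T₂V₂^(γ−1) ⇒ T₂ = T₁ (V₁/V₂)^(γ−1).
For a diatomic ideal gas γ = 7/5, so γ−1 = 2/5.
T₁ = 219 °C = 492.1 K.
T₂ = 492.1 × (5.76/74.3)^(2/5) = 177 K.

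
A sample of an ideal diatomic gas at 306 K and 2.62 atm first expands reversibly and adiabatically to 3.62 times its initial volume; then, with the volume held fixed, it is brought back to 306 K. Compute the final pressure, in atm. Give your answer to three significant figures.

P₃ ≈ 0.724 atm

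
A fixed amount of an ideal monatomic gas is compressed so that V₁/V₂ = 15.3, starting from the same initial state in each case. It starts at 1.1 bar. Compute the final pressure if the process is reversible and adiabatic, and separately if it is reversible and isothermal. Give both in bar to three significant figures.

adiabatic: 104 bar; isothermal: 16.8 bar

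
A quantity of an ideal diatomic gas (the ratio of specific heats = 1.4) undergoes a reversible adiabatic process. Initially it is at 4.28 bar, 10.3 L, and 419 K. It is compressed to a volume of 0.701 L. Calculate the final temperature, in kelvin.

Adiabatic: T₁V₁^(γ−1) = T₂V₂^(γ−1) ⇒ T₂ = T₁ (V₁/V₂)^(γ−1).
T₂ = 419 × (10.3/0.701)^(0.4) = 1228 K.

T₂ ≈ 1230 K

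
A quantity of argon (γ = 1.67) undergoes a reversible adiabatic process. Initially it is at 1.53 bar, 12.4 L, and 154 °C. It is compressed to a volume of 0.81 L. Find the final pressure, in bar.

P₂ ≈ 146 bar

Since PV^γ is constant along a reversible adiabat, P₂ = P₁ (V₁/V₂)^γ.
P₂ = 1.53 × (12.4/0.81)^(1.67) = 145.7 bar.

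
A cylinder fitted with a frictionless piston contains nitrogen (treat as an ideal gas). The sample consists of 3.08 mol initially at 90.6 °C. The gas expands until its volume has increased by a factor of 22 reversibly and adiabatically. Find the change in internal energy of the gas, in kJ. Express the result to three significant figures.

Adiabatic: T₁V₁^(γ−1) = T₂V₂^(γ−1) ⇒ T₂ = T₁ (V₁/V₂)^(γ−1).
γ = 7/5 for a diatomic ideal gas, so γ−1 = 2/5.
T₁ = 90.6 °C = 363.8 K.
T₂ = 363.8 × (1/22)^(2/5) = 105.6 K.
Q = 0, so ΔU = W_on_gas = nCᵥΔT with Cᵥ = R/(γ−1) = 20.79 J/(mol·K).
ΔU = 3.08 × 20.79 × (105.6 − 363.8) = -16520 J.

ΔU ≈ -16.5 kJ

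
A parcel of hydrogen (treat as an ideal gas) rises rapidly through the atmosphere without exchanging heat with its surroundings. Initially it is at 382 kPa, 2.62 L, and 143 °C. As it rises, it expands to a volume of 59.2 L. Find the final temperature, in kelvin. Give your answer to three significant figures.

For a reversible adiabat TV^(γ−1) is constant, so T₂ = T₁ (V₁/V₂)^(γ−1).
γ = 7/5 for a diatomic ideal gas.
T₁ = 143 °C = 416.1 K.
T₂ = 416.1 × (2.62/59.2)^(2/5) = 119.6 K.

T₂ ≈ 120 K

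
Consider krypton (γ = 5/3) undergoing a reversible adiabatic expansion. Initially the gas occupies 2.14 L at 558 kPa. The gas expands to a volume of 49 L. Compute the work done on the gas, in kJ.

W ≈ -1.57 kJ

P₂ = P₁(V₁/V₂)^γ = 558×(2.14/49)^(5/3) = 3.022 kPa.
For a reversible adiabat, W_by_gas = (P₁V₁ − P₂V₂)/(γ−1).
W_by = (558000×0.00214 − 3022×0.049) / (2/3) = 1569 J.
W_on_gas = −W_by = -1569 J.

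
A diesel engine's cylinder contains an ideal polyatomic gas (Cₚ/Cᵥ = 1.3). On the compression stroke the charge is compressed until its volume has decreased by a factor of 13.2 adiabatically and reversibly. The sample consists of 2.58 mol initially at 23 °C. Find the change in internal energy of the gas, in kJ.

ΔU ≈ 24.7 kJ

Adiabatic: T₁V₁^(γ−1) = T₂V₂^(γ−1) ⇒ T₂ = T₁ (V₁/V₂)^(γ−1).
T₁ = 23 °C = 296.1 K.
T₂ = 296.1 × 13.2^(0.3) = 642.2 K.
Q = 0, so ΔU = W_on_gas = nCᵥΔT with Cᵥ = R/(γ−1) = 27.71 J/(mol·K).
ΔU = 2.58 × 27.71 × (642.2 − 296.1) = 24740 J.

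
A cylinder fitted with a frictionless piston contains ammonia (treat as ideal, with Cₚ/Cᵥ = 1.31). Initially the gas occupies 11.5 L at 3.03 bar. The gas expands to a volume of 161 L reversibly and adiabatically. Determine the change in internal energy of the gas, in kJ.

P₂ = P₁(V₁/V₂)^γ = 3.03×(11.5/161)^(1.31) = 0.0955 bar.
For a reversible adiabat, W_by_gas = (P₁V₁ − P₂V₂)/(γ−1).
W_by = (303000×0.0115 − 9550×0.161) / (0.31) = 6280 J.
Q = 0 ⇒ ΔU = −W_by = -6280 J.

ΔU ≈ -6.28 kJ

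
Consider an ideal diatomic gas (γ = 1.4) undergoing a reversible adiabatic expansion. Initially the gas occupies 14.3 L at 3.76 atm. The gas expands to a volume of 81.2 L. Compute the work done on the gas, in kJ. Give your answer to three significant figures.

P₂ = P₁(V₁/V₂)^γ = 3.76×(14.3/81.2)^(1.4) = 0.3306 atm.
For a reversible adiabat, W_by_gas = (P₁V₁ − P₂V₂)/(γ−1).
W_by = (381000×0.0143 − 33500×0.0812) / (0.4) = 6820 J.
W_on_gas = −W_by = -6820 J.

W ≈ -6.82 kJ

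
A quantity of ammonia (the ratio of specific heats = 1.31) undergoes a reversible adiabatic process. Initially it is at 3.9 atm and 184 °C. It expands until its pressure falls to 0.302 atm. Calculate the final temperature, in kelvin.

Adiabatic: T₂/T₁ = (P₂/P₁)^((γ−1)/γ).
T₁ = 184 °C = 457.1 K.
T₂ = 457.1 × (0.302/3.9)^(0.237) = 249.5 K.

T₂ ≈ 250 K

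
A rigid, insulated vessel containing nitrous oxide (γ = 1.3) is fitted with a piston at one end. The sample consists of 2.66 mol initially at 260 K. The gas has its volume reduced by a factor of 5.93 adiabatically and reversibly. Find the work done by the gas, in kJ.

For a reversible adiabat TV^(γ−1) is constant, so T₂ = T₁ (V₁/V₂)^(γ−1).
T₂ = 260 × 5.93^(0.3) = 443.5 K.
Q = 0, so ΔU = W_on_gas = nCᵥΔT with Cᵥ = R/(γ−1) = 27.71 J/(mol·K).
ΔU = 2.66 × 27.71 × (443.5 − 260) = 13530 J.
Work done by the gas = −ΔU = -13530 J.

W ≈ -13.5 kJ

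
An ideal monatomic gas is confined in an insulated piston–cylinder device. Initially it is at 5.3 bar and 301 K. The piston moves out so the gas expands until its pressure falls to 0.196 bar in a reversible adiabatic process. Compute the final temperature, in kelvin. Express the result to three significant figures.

T₂ ≈ 80.5 K

Adiabatic: T₂/T₁ = (P₂/P₁)^((γ−1)/γ).
For a monatomic ideal gas γ = 5/3, so (γ−1)/γ = 2/5.
T₂ = 301 × (0.196/5.3)^(2/5) = 80.49 K.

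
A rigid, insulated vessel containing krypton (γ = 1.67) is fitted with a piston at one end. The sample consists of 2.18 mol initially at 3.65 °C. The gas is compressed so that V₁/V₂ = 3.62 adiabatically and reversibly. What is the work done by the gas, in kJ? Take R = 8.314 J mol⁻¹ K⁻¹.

W ≈ -10.2 kJ

Adiabatic: T₁V₁^(γ−1) = T₂V₂^(γ−1) ⇒ T₂ = T₁ (V₁/V₂)^(γ−1).
T₁ = 3.65 °C = 276.8 K.
T₂ = 276.8 × 3.62^(0.67) = 655.4 K.
Q = 0, so ΔU = W_on_gas = nCᵥΔT with Cᵥ = R/(γ−1) = 12.41 J/(mol·K).
ΔU = 2.18 × 12.41 × (655.4 − 276.8) = 10240 J.
Work done by the gas = −ΔU = -10240 J.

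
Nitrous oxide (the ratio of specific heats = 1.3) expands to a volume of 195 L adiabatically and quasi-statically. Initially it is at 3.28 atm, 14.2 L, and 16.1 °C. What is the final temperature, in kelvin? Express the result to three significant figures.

Adiabatic: T₁V₁^(γ−1) = T₂V₂^(γ−1) ⇒ T₂ = T₁ (V₁/V₂)^(γ−1).
T₁ = 16.1 °C = 289.2 K.
T₂ = 289.2 × (14.2/195)^(0.3) = 131.8 K.

T₂ ≈ 132 K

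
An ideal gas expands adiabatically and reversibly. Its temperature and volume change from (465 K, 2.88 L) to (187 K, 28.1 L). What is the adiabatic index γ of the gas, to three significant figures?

γ ≈ 1.40

TV^(γ−1) = const ⇒ γ − 1 = ln(T₂/T₁) / ln(V₁/V₂).
γ = 1 + ln(187/465) / ln(2.88/28.1) = 1.4.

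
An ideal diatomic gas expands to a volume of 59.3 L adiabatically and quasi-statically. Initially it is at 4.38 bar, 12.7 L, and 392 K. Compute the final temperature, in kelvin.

T₂ ≈ 212 K

Adiabatic: T₁V₁^(γ−1) = T₂V₂^(γ−1) ⇒ T₂ = T₁ (V₁/V₂)^(γ−1).
γ = 7/5 for a diatomic ideal gas.
T₂ = 392 × (12.7/59.3)^(2/5) = 211.6 K.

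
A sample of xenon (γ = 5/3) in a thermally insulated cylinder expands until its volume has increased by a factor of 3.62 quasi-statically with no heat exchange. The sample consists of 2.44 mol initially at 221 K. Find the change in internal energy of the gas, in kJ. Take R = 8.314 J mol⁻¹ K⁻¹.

ΔU ≈ -3.87 kJ

Adiabatic: T₁V₁^(γ−1) = T₂V₂^(γ−1) ⇒ T₂ = T₁ (V₁/V₂)^(γ−1).
T₂ = 221 × (1/3.62)^(2/3) = 93.74 K.
Q = 0, so ΔU = W_on_gas = nCᵥΔT with Cᵥ = R/(γ−1) = 12.47 J/(mol·K).
ΔU = 2.44 × 12.47 × (93.74 − 221) = -3872 J.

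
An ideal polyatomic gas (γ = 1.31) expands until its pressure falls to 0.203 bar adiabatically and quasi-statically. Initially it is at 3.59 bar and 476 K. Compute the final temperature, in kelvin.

Along an adiabat T P^((1−γ)/γ) is constant, so T₂ = T₁ (P₂/P₁)^((γ−1)/γ).
T₂ = 476 × (0.203/3.59)^(0.237) = 241.2 K.

T₂ ≈ 241 K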